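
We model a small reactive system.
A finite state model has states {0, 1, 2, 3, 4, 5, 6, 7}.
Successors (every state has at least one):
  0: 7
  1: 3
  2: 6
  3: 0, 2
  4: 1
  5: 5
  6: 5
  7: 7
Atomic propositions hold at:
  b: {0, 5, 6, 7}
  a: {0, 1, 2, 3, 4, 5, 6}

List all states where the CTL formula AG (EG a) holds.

{2, 5, 6}

EG a: greatest fixpoint, start Z0 = {0, 1, 2, 3, 4, 5, 6}, keep only states in Sat with some successor in Z. Z1 = {1, 2, 3, 4, 5, 6}; fixed.
Sat(EG a) = {1, 2, 3, 4, 5, 6}
AG (EG a): greatest fixpoint, start Z0 = {1, 2, 3, 4, 5, 6}, keep only states in Sat with every successor in Z. Z1 = {1, 2, 4, 5, 6}; Z2 = {2, 4, 5, 6}; Z3 = {2, 5, 6}; fixed.
Sat(AG (EG a)) = {2, 5, 6}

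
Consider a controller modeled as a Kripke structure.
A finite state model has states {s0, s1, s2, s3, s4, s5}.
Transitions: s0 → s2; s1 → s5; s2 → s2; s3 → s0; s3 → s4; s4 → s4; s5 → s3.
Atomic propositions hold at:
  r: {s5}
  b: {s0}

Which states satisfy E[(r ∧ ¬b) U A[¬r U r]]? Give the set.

{s1, s5}

Sat(¬b) = {s1, s2, s3, s4, s5}
Sat(r ∧ ¬b) = {s5}
Sat(¬r) = {s0, s1, s2, s3, s4}
A[¬r U r]: least fixpoint, start Z0 = Sat(r) = {s5}, add states in Sat(¬r) with every successor in Z. Z1 = {s1, s5}; fixed.
Sat(A[¬r U r]) = {s1, s5}
E[(r ∧ ¬b) U A[¬r U r]]: least fixpoint, start Z0 = Sat(A[¬r U r]) = {s1, s5}, add states in Sat(r ∧ ¬b) with some successor in Z. Already a fixed point.
Sat(E[(r ∧ ¬b) U A[¬r U r]]) = {s1, s5}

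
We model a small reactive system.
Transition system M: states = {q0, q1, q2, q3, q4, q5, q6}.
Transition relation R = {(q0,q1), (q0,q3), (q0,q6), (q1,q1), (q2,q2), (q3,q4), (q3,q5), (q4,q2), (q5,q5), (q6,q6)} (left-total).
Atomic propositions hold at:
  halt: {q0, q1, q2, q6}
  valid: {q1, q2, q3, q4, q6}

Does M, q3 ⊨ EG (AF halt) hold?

No

AF halt: least fixpoint, start Z0 = {q0, q1, q2, q6}, add states with every successor in Z. Z1 = {q0, q1, q2, q4, q6}; fixed.
Sat(AF halt) = {q0, q1, q2, q4, q6}
EG (AF halt): greatest fixpoint, start Z0 = {q0, q1, q2, q4, q6}, keep only states in Sat with some successor in Z. Already a fixed point.
Sat(EG (AF halt)) = {q0, q1, q2, q4, q6}
q3 ∉ Sat(EG (AF halt)) = {q0, q1, q2, q4, q6}, so the formula does not hold at q3.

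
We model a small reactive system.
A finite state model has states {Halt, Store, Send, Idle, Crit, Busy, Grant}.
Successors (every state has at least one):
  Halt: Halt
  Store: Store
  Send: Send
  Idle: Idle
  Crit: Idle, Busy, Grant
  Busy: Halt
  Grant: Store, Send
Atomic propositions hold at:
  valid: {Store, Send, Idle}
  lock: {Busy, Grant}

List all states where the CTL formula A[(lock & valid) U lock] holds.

Sat(lock & valid) = ∅
A[(lock & valid) U lock]: least fixpoint, start Z0 = Sat(lock) = {Busy, Grant}, add states in Sat(lock & valid) with every successor in Z. Already a fixed point.
Sat(A[(lock & valid) U lock]) = {Busy, Grant}

{Busy, Grant}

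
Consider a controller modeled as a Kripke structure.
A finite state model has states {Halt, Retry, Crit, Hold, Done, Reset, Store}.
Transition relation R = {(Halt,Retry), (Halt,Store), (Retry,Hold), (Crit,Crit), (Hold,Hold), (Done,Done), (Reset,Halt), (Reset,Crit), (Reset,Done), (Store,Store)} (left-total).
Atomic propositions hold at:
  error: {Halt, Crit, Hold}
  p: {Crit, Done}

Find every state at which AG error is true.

AG error: greatest fixpoint, start Z0 = {Halt, Crit, Hold}, keep only states in Sat with every successor in Z. Z1 = {Crit, Hold}; fixed.
Sat(AG error) = {Crit, Hold}

{Crit, Hold}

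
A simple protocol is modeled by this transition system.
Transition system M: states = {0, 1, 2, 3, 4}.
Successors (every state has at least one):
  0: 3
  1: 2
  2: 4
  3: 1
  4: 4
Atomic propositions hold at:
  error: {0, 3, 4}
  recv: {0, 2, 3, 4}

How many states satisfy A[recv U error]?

4

A[recv U error]: least fixpoint, start Z0 = Sat(error) = {0, 3, 4}, add states in Sat(recv) with every successor in Z. Z1 = {0, 2, 3, 4}; fixed.
Sat(A[recv U error]) = {0, 2, 3, 4}
|Sat(A[recv U error])| = |{0, 2, 3, 4}| = 4.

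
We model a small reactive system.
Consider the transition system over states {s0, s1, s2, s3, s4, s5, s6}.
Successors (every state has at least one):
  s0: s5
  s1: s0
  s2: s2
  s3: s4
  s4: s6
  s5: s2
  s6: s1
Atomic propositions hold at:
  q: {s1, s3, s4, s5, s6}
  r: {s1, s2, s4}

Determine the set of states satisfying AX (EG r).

EG r: greatest fixpoint, start Z0 = {s1, s2, s4}, keep only states in Sat with some successor in Z. Z1 = {s2}; fixed.
Sat(EG r) = {s2}
Sat(AX (EG r)) = {s : every successor in {s2}} = {s2, s5}

{s2, s5}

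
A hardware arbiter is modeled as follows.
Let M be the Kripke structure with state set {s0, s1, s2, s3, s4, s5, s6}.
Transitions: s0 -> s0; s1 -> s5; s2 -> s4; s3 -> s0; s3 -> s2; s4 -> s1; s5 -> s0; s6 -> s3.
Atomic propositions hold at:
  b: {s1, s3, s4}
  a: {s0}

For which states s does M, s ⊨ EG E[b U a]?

{s0, s3}

E[b U a]: least fixpoint, start Z0 = Sat(a) = {s0}, add states in Sat(b) with some successor in Z. Z1 = {s0, s3}; fixed.
Sat(E[b U a]) = {s0, s3}
EG E[b U a]: greatest fixpoint, start Z0 = {s0, s3}, keep only states in Sat with some successor in Z. Already a fixed point.
Sat(EG E[b U a]) = {s0, s3}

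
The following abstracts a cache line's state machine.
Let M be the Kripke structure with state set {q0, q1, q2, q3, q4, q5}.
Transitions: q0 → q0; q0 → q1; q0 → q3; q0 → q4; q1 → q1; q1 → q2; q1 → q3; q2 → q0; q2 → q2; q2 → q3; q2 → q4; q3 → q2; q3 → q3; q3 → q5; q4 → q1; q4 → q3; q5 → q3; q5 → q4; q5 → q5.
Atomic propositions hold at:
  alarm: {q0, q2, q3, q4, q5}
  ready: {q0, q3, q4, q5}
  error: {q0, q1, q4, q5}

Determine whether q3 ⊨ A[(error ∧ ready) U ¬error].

Sat(error ∧ ready) = {q0, q4, q5}
Sat(¬error) = {q2, q3}
A[(error ∧ ready) U ¬error]: least fixpoint, start Z0 = Sat(¬error) = {q2, q3}, add states in Sat(error ∧ ready) with every successor in Z. Already a fixed point.
Sat(A[(error ∧ ready) U ¬error]) = {q2, q3}
q3 ∈ Sat(A[(error ∧ ready) U ¬error]) = {q2, q3}, so the formula holds at q3.

Yes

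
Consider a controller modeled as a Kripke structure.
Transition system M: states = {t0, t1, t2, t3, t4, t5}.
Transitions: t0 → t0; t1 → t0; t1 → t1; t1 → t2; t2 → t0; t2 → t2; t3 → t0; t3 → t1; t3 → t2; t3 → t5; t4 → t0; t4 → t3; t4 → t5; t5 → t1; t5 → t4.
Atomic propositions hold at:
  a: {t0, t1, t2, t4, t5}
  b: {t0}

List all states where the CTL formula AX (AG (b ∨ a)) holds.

{t0, t1, t2}

Sat(b ∨ a) = {t0, t1, t2, t4, t5}
AG (b ∨ a): greatest fixpoint, start Z0 = {t0, t1, t2, t4, t5}, keep only states in Sat with every successor in Z. Z1 = {t0, t1, t2, t5}; Z2 = {t0, t1, t2}; fixed.
Sat(AG (b ∨ a)) = {t0, t1, t2}
Sat(AX (AG (b ∨ a))) = {s : every successor in {t0, t1, t2}} = {t0, t1, t2}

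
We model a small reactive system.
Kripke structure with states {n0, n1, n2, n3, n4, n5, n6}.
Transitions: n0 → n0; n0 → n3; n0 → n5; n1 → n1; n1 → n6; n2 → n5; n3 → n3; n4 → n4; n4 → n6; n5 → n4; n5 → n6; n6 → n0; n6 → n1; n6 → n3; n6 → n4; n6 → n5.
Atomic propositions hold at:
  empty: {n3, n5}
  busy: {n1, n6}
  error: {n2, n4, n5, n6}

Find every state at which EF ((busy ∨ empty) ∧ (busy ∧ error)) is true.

{n0, n1, n2, n4, n5, n6}

Sat(busy ∨ empty) = {n1, n3, n5, n6}
Sat(busy ∧ error) = {n6}
Sat((busy ∨ empty) ∧ (busy ∧ error)) = {n6}
EF ((busy ∨ empty) ∧ (busy ∧ error)): least fixpoint, start Z0 = {n6}, add states with some successor in Z. Z1 = {n1, n4, n5, n6}; Z2 = {n0, n1, n2, n4, n5, n6}; fixed.
Sat(EF ((busy ∨ empty) ∧ (busy ∧ error))) = {n0, n1, n2, n4, n5, n6}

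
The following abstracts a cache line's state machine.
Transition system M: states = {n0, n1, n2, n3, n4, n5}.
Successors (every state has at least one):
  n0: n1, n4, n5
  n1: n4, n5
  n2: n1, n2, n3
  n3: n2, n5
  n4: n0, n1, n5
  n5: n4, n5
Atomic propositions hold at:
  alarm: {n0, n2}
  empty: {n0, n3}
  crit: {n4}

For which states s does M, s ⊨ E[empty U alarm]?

E[empty U alarm]: least fixpoint, start Z0 = Sat(alarm) = {n0, n2}, add states in Sat(empty) with some successor in Z. Z1 = {n0, n2, n3}; fixed.
Sat(E[empty U alarm]) = {n0, n2, n3}

{n0, n2, n3}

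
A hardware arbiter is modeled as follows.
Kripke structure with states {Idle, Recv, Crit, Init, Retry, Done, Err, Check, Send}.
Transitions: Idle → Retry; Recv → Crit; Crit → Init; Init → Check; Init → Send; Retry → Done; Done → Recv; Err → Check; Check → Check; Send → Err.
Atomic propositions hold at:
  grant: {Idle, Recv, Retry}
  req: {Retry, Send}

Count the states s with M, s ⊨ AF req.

3

AF req: least fixpoint, start Z0 = {Retry, Send}, add states with every successor in Z. Z1 = {Idle, Retry, Send}; fixed.
Sat(AF req) = {Idle, Retry, Send}
|Sat(AF req)| = |{Idle, Retry, Send}| = 3.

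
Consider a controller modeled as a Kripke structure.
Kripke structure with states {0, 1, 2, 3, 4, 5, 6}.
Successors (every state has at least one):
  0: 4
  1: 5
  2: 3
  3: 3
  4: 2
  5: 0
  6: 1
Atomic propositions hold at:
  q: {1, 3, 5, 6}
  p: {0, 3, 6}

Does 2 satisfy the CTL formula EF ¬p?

Yes

Sat(¬p) = {1, 2, 4, 5}
EF ¬p: least fixpoint, start Z0 = {1, 2, 4, 5}, add states with some successor in Z. Z1 = {0, 1, 2, 4, 5, 6}; fixed.
Sat(EF ¬p) = {0, 1, 2, 4, 5, 6}
2 ∈ Sat(EF ¬p) = {0, 1, 2, 4, 5, 6}, so the formula holds at 2.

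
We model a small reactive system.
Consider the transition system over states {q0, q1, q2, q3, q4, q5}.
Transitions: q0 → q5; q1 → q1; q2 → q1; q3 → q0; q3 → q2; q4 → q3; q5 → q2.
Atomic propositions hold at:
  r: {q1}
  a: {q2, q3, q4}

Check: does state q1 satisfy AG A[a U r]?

A[a U r]: least fixpoint, start Z0 = Sat(r) = {q1}, add states in Sat(a) with every successor in Z. Z1 = {q1, q2}; fixed.
Sat(A[a U r]) = {q1, q2}
AG A[a U r]: greatest fixpoint, start Z0 = {q1, q2}, keep only states in Sat with every successor in Z. Already a fixed point.
Sat(AG A[a U r]) = {q1, q2}
q1 ∈ Sat(AG A[a U r]) = {q1, q2}, so the formula holds at q1.

Yes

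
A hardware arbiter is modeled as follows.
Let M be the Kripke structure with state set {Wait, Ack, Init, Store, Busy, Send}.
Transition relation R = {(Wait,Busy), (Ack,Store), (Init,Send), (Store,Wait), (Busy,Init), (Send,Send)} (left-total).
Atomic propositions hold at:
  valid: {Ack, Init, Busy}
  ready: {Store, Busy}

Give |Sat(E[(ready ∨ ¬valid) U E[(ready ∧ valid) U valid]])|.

Sat(¬valid) = {Wait, Store, Send}
Sat(ready ∨ ¬valid) = {Wait, Store, Busy, Send}
Sat(ready ∧ valid) = {Busy}
E[(ready ∧ valid) U valid]: least fixpoint, start Z0 = Sat(valid) = {Ack, Init, Busy}, add states in Sat(ready ∧ valid) with some successor in Z. Already a fixed point.
Sat(E[(ready ∧ valid) U valid]) = {Ack, Init, Busy}
E[(ready ∨ ¬valid) U E[(ready ∧ valid) U valid]]: least fixpoint, start Z0 = Sat(E[(ready ∧ valid) U valid]) = {Ack, Init, Busy}, add states in Sat(ready ∨ ¬valid) with some successor in Z. Z1 = {Wait, Ack, Init, Busy}; Z2 = {Wait, Ack, Init, Store, Busy}; fixed.
Sat(E[(ready ∨ ¬valid) U E[(ready ∧ valid) U valid]]) = {Wait, Ack, Init, Store, Busy}
|Sat(E[(ready ∨ ¬valid) U E[(ready ∧ valid) U valid]])| = |{Wait, Ack, Init, Store, Busy}| = 5.

5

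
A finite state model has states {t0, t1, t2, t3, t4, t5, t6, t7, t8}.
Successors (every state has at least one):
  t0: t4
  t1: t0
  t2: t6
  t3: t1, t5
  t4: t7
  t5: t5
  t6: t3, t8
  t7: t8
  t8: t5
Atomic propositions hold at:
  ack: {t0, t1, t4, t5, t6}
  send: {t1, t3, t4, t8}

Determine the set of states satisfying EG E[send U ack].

E[send U ack]: least fixpoint, start Z0 = Sat(ack) = {t0, t1, t4, t5, t6}, add states in Sat(send) with some successor in Z. Z1 = {t0, t1, t3, t4, t5, t6, t8}; fixed.
Sat(E[send U ack]) = {t0, t1, t3, t4, t5, t6, t8}
EG E[send U ack]: greatest fixpoint, start Z0 = {t0, t1, t3, t4, t5, t6, t8}, keep only states in Sat with some successor in Z. Z1 = {t0, t1, t3, t5, t6, t8}; Z2 = {t1, t3, t5, t6, t8}; Z3 = {t3, t5, t6, t8}; fixed.
Sat(EG E[send U ack]) = {t3, t5, t6, t8}

{t3, t5, t6, t8}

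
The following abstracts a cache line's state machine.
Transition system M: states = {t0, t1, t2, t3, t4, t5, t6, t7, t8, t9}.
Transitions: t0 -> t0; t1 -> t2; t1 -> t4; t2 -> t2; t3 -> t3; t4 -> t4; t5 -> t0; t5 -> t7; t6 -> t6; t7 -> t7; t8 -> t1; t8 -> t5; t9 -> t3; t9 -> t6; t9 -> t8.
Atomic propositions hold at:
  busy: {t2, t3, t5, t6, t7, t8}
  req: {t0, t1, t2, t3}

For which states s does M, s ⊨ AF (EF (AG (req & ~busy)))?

Sat(~busy) = {t0, t1, t4, t9}
Sat(req & ~busy) = {t0, t1}
AG (req & ~busy): greatest fixpoint, start Z0 = {t0, t1}, keep only states in Sat with every successor in Z. Z1 = {t0}; fixed.
Sat(AG (req & ~busy)) = {t0}
EF (AG (req & ~busy)): least fixpoint, start Z0 = {t0}, add states with some successor in Z. Z1 = {t0, t5}; Z2 = {t0, t5, t8}; Z3 = {t0, t5, t8, t9}; fixed.
Sat(EF (AG (req & ~busy))) = {t0, t5, t8, t9}
AF (EF (AG (req & ~busy))): least fixpoint, start Z0 = {t0, t5, t8, t9}, add states with every successor in Z. Already a fixed point.
Sat(AF (EF (AG (req & ~busy)))) = {t0, t5, t8, t9}

{t0, t5, t8, t9}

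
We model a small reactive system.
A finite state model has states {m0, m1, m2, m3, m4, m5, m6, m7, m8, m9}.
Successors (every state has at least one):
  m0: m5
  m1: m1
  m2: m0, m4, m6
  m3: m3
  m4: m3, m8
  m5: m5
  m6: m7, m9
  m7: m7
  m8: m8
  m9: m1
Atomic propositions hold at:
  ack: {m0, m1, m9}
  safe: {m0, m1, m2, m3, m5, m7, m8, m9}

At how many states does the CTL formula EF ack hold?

EF ack: least fixpoint, start Z0 = {m0, m1, m9}, add states with some successor in Z. Z1 = {m0, m1, m2, m6, m9}; fixed.
Sat(EF ack) = {m0, m1, m2, m6, m9}
|Sat(EF ack)| = |{m0, m1, m2, m6, m9}| = 5.

5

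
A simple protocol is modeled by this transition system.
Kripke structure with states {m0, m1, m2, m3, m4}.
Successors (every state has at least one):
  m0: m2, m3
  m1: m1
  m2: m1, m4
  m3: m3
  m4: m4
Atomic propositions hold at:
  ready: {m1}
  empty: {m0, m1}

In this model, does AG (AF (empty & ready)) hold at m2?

No

Sat(empty & ready) = {m1}
AF (empty & ready): least fixpoint, start Z0 = {m1}, add states with every successor in Z. Already a fixed point.
Sat(AF (empty & ready)) = {m1}
AG (AF (empty & ready)): greatest fixpoint, start Z0 = {m1}, keep only states in Sat with every successor in Z. Already a fixed point.
Sat(AG (AF (empty & ready))) = {m1}
m2 ∉ Sat(AG (AF (empty & ready))) = {m1}, so the formula does not hold at m2.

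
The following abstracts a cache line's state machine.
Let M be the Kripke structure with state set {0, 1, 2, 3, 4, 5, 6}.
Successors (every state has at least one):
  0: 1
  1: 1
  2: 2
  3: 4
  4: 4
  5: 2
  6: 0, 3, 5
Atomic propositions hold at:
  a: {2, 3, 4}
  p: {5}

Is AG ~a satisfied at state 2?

Sat(~a) = {0, 1, 5, 6}
AG ~a: greatest fixpoint, start Z0 = {0, 1, 5, 6}, keep only states in Sat with every successor in Z. Z1 = {0, 1}; fixed.
Sat(AG ~a) = {0, 1}
2 ∉ Sat(AG ~a) = {0, 1}, so the formula does not hold at 2.

No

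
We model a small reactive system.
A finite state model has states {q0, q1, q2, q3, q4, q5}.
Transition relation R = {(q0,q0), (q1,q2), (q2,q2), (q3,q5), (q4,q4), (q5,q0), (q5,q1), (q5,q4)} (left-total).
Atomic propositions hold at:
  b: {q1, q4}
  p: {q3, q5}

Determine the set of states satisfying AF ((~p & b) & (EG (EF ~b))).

{q1}

Sat(~p) = {q0, q1, q2, q4}
Sat(~p & b) = {q1, q4}
Sat(~b) = {q0, q2, q3, q5}
EF ~b: least fixpoint, start Z0 = {q0, q2, q3, q5}, add states with some successor in Z. Z1 = {q0, q1, q2, q3, q5}; fixed.
Sat(EF ~b) = {q0, q1, q2, q3, q5}
EG (EF ~b): greatest fixpoint, start Z0 = {q0, q1, q2, q3, q5}, keep only states in Sat with some successor in Z. Already a fixed point.
Sat(EG (EF ~b)) = {q0, q1, q2, q3, q5}
Sat((~p & b) & (EG (EF ~b))) = {q1}
AF ((~p & b) & (EG (EF ~b))): least fixpoint, start Z0 = {q1}, add states with every successor in Z. Already a fixed point.
Sat(AF ((~p & b) & (EG (EF ~b)))) = {q1}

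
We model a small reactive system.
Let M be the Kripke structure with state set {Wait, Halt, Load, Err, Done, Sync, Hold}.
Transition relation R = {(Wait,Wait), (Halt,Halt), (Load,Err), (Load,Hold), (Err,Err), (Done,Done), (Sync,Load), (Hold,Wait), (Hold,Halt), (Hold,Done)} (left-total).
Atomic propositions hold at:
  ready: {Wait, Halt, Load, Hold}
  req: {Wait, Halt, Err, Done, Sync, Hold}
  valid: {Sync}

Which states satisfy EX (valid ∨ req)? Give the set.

Sat(valid ∨ req) = {Wait, Halt, Err, Done, Sync, Hold}
Sat(EX (valid ∨ req)) = {s : some successor in {Wait, Halt, Err, Done, Sync, Hold}} = {Wait, Halt, Load, Err, Done, Hold}

{Wait, Halt, Load, Err, Done, Hold}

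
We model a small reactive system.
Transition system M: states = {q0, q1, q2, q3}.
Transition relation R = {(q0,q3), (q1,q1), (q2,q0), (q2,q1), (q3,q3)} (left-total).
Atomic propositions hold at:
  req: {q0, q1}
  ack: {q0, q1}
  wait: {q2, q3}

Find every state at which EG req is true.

EG req: greatest fixpoint, start Z0 = {q0, q1}, keep only states in Sat with some successor in Z. Z1 = {q1}; fixed.
Sat(EG req) = {q1}

{q1}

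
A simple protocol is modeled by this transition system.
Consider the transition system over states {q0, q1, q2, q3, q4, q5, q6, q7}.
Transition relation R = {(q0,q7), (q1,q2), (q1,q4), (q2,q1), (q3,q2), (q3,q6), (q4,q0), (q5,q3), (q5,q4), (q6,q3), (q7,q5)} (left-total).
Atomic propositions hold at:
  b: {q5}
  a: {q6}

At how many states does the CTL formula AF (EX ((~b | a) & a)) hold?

2

Sat(~b) = {q0, q1, q2, q3, q4, q6, q7}
Sat(~b | a) = {q0, q1, q2, q3, q4, q6, q7}
Sat((~b | a) & a) = {q6}
Sat(EX ((~b | a) & a)) = {s : some successor in {q6}} = {q3}
AF (EX ((~b | a) & a)): least fixpoint, start Z0 = {q3}, add states with every successor in Z. Z1 = {q3, q6}; fixed.
Sat(AF (EX ((~b | a) & a))) = {q3, q6}
|Sat(AF (EX ((~b | a) & a)))| = |{q3, q6}| = 2.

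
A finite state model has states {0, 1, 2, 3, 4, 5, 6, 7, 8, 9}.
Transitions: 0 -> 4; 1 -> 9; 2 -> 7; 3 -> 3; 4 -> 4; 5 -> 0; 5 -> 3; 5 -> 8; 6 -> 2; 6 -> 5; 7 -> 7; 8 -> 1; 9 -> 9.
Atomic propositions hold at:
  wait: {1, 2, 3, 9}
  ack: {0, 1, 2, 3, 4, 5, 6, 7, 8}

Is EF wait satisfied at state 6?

EF wait: least fixpoint, start Z0 = {1, 2, 3, 9}, add states with some successor in Z. Z1 = {1, 2, 3, 5, 6, 8, 9}; fixed.
Sat(EF wait) = {1, 2, 3, 5, 6, 8, 9}
6 ∈ Sat(EF wait) = {1, 2, 3, 5, 6, 8, 9}, so the formula holds at 6.

Yes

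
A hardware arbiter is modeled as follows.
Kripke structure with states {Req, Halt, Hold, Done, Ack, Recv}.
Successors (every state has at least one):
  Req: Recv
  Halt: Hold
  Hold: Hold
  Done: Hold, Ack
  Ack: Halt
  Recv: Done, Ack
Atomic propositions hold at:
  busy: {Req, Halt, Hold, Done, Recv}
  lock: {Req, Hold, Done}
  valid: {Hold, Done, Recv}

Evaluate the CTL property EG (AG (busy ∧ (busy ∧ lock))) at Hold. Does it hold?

Yes

Sat(busy ∧ lock) = {Req, Hold, Done}
Sat(busy ∧ (busy ∧ lock)) = {Req, Hold, Done}
AG (busy ∧ (busy ∧ lock)): greatest fixpoint, start Z0 = {Req, Hold, Done}, keep only states in Sat with every successor in Z. Z1 = {Hold}; fixed.
Sat(AG (busy ∧ (busy ∧ lock))) = {Hold}
EG (AG (busy ∧ (busy ∧ lock))): greatest fixpoint, start Z0 = {Hold}, keep only states in Sat with some successor in Z. Already a fixed point.
Sat(EG (AG (busy ∧ (busy ∧ lock)))) = {Hold}
Hold ∈ Sat(EG (AG (busy ∧ (busy ∧ lock)))) = {Hold}, so the formula holds at Hold.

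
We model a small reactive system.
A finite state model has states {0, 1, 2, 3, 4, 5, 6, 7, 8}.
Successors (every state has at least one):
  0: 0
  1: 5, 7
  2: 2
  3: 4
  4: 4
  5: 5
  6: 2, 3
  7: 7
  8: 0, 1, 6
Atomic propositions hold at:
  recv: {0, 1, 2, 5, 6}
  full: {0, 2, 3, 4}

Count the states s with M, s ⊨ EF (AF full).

AF full: least fixpoint, start Z0 = {0, 2, 3, 4}, add states with every successor in Z. Z1 = {0, 2, 3, 4, 6}; fixed.
Sat(AF full) = {0, 2, 3, 4, 6}
EF (AF full): least fixpoint, start Z0 = {0, 2, 3, 4, 6}, add states with some successor in Z. Z1 = {0, 2, 3, 4, 6, 8}; fixed.
Sat(EF (AF full)) = {0, 2, 3, 4, 6, 8}
|Sat(EF (AF full))| = |{0, 2, 3, 4, 6, 8}| = 6.

6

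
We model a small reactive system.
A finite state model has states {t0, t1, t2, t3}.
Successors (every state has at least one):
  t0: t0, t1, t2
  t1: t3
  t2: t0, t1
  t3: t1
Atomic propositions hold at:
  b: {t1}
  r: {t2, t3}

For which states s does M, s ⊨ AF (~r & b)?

{t1, t3}

Sat(~r) = {t0, t1}
Sat(~r & b) = {t1}
AF (~r & b): least fixpoint, start Z0 = {t1}, add states with every successor in Z. Z1 = {t1, t3}; fixed.
Sat(AF (~r & b)) = {t1, t3}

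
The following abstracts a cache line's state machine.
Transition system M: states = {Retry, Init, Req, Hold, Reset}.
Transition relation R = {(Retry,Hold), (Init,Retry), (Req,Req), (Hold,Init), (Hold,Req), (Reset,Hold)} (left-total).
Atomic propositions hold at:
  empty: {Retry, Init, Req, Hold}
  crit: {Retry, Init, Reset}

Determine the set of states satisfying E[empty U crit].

{Retry, Init, Hold, Reset}

E[empty U crit]: least fixpoint, start Z0 = Sat(crit) = {Retry, Init, Reset}, add states in Sat(empty) with some successor in Z. Z1 = {Retry, Init, Hold, Reset}; fixed.
Sat(E[empty U crit]) = {Retry, Init, Hold, Reset}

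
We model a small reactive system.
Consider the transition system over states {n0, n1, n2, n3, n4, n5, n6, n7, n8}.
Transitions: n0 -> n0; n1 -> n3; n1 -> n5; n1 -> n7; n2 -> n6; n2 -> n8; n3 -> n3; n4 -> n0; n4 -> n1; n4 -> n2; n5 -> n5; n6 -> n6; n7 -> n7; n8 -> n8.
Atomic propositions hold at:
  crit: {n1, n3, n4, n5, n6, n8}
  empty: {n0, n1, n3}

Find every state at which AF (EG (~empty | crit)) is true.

{n1, n2, n3, n4, n5, n6, n7, n8}

Sat(~empty) = {n2, n4, n5, n6, n7, n8}
Sat(~empty | crit) = {n1, n2, n3, n4, n5, n6, n7, n8}
EG (~empty | crit): greatest fixpoint, start Z0 = {n1, n2, n3, n4, n5, n6, n7, n8}, keep only states in Sat with some successor in Z. Already a fixed point.
Sat(EG (~empty | crit)) = {n1, n2, n3, n4, n5, n6, n7, n8}
AF (EG (~empty | crit)): least fixpoint, start Z0 = {n1, n2, n3, n4, n5, n6, n7, n8}, add states with every successor in Z. Already a fixed point.
Sat(AF (EG (~empty | crit))) = {n1, n2, n3, n4, n5, n6, n7, n8}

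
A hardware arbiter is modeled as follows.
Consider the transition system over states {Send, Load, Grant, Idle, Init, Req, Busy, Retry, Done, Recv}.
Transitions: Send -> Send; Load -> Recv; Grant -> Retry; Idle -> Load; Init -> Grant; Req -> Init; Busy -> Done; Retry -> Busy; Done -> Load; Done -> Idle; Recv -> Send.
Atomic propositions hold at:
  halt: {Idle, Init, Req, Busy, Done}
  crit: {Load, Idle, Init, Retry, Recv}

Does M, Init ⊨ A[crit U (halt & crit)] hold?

Sat(halt & crit) = {Idle, Init}
A[crit U (halt & crit)]: least fixpoint, start Z0 = Sat((halt & crit)) = {Idle, Init}, add states in Sat(crit) with every successor in Z. Already a fixed point.
Sat(A[crit U (halt & crit)]) = {Idle, Init}
Init ∈ Sat(A[crit U (halt & crit)]) = {Idle, Init}, so the formula holds at Init.

Yes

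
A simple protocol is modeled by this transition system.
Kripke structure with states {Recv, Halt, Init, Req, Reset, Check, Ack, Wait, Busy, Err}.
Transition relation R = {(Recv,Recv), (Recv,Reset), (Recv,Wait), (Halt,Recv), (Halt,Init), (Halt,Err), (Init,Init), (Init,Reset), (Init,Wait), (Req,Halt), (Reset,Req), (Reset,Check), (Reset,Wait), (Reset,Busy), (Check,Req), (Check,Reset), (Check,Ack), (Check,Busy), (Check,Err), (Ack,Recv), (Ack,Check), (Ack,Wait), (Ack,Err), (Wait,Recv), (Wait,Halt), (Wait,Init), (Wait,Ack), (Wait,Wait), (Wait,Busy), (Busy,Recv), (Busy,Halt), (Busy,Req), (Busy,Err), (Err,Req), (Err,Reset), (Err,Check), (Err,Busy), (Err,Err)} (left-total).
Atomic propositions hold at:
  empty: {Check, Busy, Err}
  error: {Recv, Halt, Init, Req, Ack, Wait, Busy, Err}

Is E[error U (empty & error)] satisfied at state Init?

Sat(empty & error) = {Busy, Err}
E[error U (empty & error)]: least fixpoint, start Z0 = Sat((empty & error)) = {Busy, Err}, add states in Sat(error) with some successor in Z. Z1 = {Halt, Ack, Wait, Busy, Err}; Z2 = {Recv, Halt, Init, Req, Ack, Wait, Busy, Err}; fixed.
Sat(E[error U (empty & error)]) = {Recv, Halt, Init, Req, Ack, Wait, Busy, Err}
Init ∈ Sat(E[error U (empty & error)]) = {Recv, Halt, Init, Req, Ack, Wait, Busy, Err}, so the formula holds at Init.

Yes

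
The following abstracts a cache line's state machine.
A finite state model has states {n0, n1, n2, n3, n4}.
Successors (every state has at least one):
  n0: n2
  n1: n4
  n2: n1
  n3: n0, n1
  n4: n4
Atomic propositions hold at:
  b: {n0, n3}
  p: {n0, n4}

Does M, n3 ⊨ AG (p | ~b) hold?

No

Sat(~b) = {n1, n2, n4}
Sat(p | ~b) = {n0, n1, n2, n4}
AG (p | ~b): greatest fixpoint, start Z0 = {n0, n1, n2, n4}, keep only states in Sat with every successor in Z. Already a fixed point.
Sat(AG (p | ~b)) = {n0, n1, n2, n4}
n3 ∉ Sat(AG (p | ~b)) = {n0, n1, n2, n4}, so the formula does not hold at n3.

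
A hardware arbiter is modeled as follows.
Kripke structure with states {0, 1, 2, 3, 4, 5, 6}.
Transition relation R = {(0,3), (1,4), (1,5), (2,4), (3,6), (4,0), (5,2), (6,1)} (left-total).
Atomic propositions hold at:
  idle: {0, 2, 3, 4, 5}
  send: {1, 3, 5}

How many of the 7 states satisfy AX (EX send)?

3

Sat(EX send) = {s : some successor in {1, 3, 5}} = {0, 1, 6}
Sat(AX (EX send)) = {s : every successor in {0, 1, 6}} = {3, 4, 6}
|Sat(AX (EX send))| = |{3, 4, 6}| = 3.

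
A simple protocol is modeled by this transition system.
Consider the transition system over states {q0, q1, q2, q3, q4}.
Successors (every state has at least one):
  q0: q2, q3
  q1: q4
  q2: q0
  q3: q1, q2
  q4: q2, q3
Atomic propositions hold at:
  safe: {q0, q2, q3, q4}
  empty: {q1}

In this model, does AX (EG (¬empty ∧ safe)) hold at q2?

Sat(¬empty) = {q0, q2, q3, q4}
Sat(¬empty ∧ safe) = {q0, q2, q3, q4}
EG (¬empty ∧ safe): greatest fixpoint, start Z0 = {q0, q2, q3, q4}, keep only states in Sat with some successor in Z. Already a fixed point.
Sat(EG (¬empty ∧ safe)) = {q0, q2, q3, q4}
Sat(AX (EG (¬empty ∧ safe))) = {s : every successor in {q0, q2, q3, q4}} = {q0, q1, q2, q4}
q2 ∈ Sat(AX (EG (¬empty ∧ safe))) = {q0, q1, q2, q4}, so the formula holds at q2.

Yes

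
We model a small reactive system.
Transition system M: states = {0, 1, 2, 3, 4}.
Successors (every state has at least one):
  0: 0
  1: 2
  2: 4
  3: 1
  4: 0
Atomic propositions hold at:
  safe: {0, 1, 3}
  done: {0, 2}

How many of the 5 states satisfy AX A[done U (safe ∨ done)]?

4

Sat(safe ∨ done) = {0, 1, 2, 3}
A[done U (safe ∨ done)]: least fixpoint, start Z0 = Sat((safe ∨ done)) = {0, 1, 2, 3}, add states in Sat(done) with every successor in Z. Already a fixed point.
Sat(A[done U (safe ∨ done)]) = {0, 1, 2, 3}
Sat(AX A[done U (safe ∨ done)]) = {s : every successor in {0, 1, 2, 3}} = {0, 1, 3, 4}
|Sat(AX A[done U (safe ∨ done)])| = |{0, 1, 3, 4}| = 4.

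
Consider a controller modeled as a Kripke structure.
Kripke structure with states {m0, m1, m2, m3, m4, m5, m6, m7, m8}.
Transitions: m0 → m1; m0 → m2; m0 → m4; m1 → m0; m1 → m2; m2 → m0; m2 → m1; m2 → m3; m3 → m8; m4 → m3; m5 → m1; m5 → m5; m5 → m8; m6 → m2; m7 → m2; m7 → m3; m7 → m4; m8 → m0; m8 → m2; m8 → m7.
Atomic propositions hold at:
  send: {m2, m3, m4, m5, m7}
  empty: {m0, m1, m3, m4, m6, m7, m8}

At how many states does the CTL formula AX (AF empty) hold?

AF empty: least fixpoint, start Z0 = {m0, m1, m3, m4, m6, m7, m8}, add states with every successor in Z. Z1 = {m0, m1, m2, m3, m4, m6, m7, m8}; fixed.
Sat(AF empty) = {m0, m1, m2, m3, m4, m6, m7, m8}
Sat(AX (AF empty)) = {s : every successor in {m0, m1, m2, m3, m4, m6, m7, m8}} = {m0, m1, m2, m3, m4, m6, m7, m8}
|Sat(AX (AF empty))| = |{m0, m1, m2, m3, m4, m6, m7, m8}| = 8.

8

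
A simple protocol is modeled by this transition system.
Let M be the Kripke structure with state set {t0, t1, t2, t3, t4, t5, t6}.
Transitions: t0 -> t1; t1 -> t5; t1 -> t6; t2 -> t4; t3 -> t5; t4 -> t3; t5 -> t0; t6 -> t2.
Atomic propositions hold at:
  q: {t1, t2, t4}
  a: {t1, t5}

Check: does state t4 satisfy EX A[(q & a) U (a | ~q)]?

Sat(q & a) = {t1}
Sat(~q) = {t0, t3, t5, t6}
Sat(a | ~q) = {t0, t1, t3, t5, t6}
A[(q & a) U (a | ~q)]: least fixpoint, start Z0 = Sat((a | ~q)) = {t0, t1, t3, t5, t6}, add states in Sat(q & a) with every successor in Z. Already a fixed point.
Sat(A[(q & a) U (a | ~q)]) = {t0, t1, t3, t5, t6}
Sat(EX A[(q & a) U (a | ~q)]) = {s : some successor in {t0, t1, t3, t5, t6}} = {t0, t1, t3, t4, t5}
t4 ∈ Sat(EX A[(q & a) U (a | ~q)]) = {t0, t1, t3, t4, t5}, so the formula holds at t4.

Yes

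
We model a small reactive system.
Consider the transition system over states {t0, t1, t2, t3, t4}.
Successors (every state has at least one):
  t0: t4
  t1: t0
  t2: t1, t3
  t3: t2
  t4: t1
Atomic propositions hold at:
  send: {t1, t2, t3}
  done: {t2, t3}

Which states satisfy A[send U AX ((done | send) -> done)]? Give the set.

Sat(done | send) = {t1, t2, t3}
Sat((done | send) -> done) = {t0, t2, t3, t4}
Sat(AX ((done | send) -> done)) = {s : every successor in {t0, t2, t3, t4}} = {t0, t1, t3}
A[send U AX ((done | send) -> done)]: least fixpoint, start Z0 = Sat(AX ((done | send) -> done)) = {t0, t1, t3}, add states in Sat(send) with every successor in Z. Z1 = {t0, t1, t2, t3}; fixed.
Sat(A[send U AX ((done | send) -> done)]) = {t0, t1, t2, t3}

{t0, t1, t2, t3}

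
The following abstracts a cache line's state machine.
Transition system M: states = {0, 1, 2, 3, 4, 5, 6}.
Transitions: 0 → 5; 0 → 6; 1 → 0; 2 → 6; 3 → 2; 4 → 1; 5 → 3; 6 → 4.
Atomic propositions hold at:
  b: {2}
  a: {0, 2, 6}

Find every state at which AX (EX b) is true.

{5}

Sat(EX b) = {s : some successor in {2}} = {3}
Sat(AX (EX b)) = {s : every successor in {3}} = {5}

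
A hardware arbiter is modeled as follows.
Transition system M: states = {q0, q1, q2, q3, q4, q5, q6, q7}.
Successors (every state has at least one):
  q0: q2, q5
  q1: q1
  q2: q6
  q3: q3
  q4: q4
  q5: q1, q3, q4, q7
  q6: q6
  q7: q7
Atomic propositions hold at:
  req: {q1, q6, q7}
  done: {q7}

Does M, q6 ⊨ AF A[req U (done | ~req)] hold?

Sat(~req) = {q0, q2, q3, q4, q5}
Sat(done | ~req) = {q0, q2, q3, q4, q5, q7}
A[req U (done | ~req)]: least fixpoint, start Z0 = Sat((done | ~req)) = {q0, q2, q3, q4, q5, q7}, add states in Sat(req) with every successor in Z. Already a fixed point.
Sat(A[req U (done | ~req)]) = {q0, q2, q3, q4, q5, q7}
AF A[req U (done | ~req)]: least fixpoint, start Z0 = {q0, q2, q3, q4, q5, q7}, add states with every successor in Z. Already a fixed point.
Sat(AF A[req U (done | ~req)]) = {q0, q2, q3, q4, q5, q7}
q6 ∉ Sat(AF A[req U (done | ~req)]) = {q0, q2, q3, q4, q5, q7}, so the formula does not hold at q6.

No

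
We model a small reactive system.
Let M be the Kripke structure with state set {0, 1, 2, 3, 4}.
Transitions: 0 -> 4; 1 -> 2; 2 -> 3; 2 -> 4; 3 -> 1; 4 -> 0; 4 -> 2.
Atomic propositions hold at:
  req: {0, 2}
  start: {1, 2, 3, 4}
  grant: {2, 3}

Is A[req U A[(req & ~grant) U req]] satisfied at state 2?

Yes

Sat(~grant) = {0, 1, 4}
Sat(req & ~grant) = {0}
A[(req & ~grant) U req]: least fixpoint, start Z0 = Sat(req) = {0, 2}, add states in Sat(req & ~grant) with every successor in Z. Already a fixed point.
Sat(A[(req & ~grant) U req]) = {0, 2}
A[req U A[(req & ~grant) U req]]: least fixpoint, start Z0 = Sat(A[(req & ~grant) U req]) = {0, 2}, add states in Sat(req) with every successor in Z. Already a fixed point.
Sat(A[req U A[(req & ~grant) U req]]) = {0, 2}
2 ∈ Sat(A[req U A[(req & ~grant) U req]]) = {0, 2}, so the formula holds at 2.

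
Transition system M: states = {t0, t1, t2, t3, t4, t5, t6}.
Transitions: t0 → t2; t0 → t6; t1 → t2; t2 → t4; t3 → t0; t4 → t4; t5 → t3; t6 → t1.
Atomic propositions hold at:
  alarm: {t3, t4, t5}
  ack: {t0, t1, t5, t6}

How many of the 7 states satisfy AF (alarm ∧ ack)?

Sat(alarm ∧ ack) = {t5}
AF (alarm ∧ ack): least fixpoint, start Z0 = {t5}, add states with every successor in Z. Already a fixed point.
Sat(AF (alarm ∧ ack)) = {t5}
|Sat(AF (alarm ∧ ack))| = |{t5}| = 1.

1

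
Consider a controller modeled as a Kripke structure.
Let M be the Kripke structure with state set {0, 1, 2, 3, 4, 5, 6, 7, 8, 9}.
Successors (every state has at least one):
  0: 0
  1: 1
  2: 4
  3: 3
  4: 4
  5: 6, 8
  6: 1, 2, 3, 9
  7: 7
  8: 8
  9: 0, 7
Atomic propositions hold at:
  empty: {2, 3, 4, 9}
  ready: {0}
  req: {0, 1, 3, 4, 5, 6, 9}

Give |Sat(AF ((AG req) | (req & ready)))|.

5

AG req: greatest fixpoint, start Z0 = {0, 1, 3, 4, 5, 6, 9}, keep only states in Sat with every successor in Z. Z1 = {0, 1, 3, 4}; fixed.
Sat(AG req) = {0, 1, 3, 4}
Sat(req & ready) = {0}
Sat((AG req) | (req & ready)) = {0, 1, 3, 4}
AF ((AG req) | (req & ready)): least fixpoint, start Z0 = {0, 1, 3, 4}, add states with every successor in Z. Z1 = {0, 1, 2, 3, 4}; fixed.
Sat(AF ((AG req) | (req & ready))) = {0, 1, 2, 3, 4}
|Sat(AF ((AG req) | (req & ready)))| = |{0, 1, 2, 3, 4}| = 5.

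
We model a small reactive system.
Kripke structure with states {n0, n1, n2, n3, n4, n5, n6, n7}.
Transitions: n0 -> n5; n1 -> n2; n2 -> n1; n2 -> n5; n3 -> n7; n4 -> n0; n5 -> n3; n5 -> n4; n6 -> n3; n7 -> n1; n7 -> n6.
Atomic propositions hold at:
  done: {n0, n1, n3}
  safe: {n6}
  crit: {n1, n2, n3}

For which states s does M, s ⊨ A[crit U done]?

A[crit U done]: least fixpoint, start Z0 = Sat(done) = {n0, n1, n3}, add states in Sat(crit) with every successor in Z. Already a fixed point.
Sat(A[crit U done]) = {n0, n1, n3}

{n0, n1, n3}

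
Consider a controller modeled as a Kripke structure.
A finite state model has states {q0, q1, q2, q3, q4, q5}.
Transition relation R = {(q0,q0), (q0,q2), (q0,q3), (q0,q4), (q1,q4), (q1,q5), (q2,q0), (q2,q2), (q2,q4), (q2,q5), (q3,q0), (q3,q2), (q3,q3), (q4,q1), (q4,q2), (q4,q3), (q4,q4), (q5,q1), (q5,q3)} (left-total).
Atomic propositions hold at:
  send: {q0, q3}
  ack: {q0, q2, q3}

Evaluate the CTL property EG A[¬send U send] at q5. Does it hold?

No

Sat(¬send) = {q1, q2, q4, q5}
A[¬send U send]: least fixpoint, start Z0 = Sat(send) = {q0, q3}, add states in Sat(¬send) with every successor in Z. Already a fixed point.
Sat(A[¬send U send]) = {q0, q3}
EG A[¬send U send]: greatest fixpoint, start Z0 = {q0, q3}, keep only states in Sat with some successor in Z. Already a fixed point.
Sat(EG A[¬send U send]) = {q0, q3}
q5 ∉ Sat(EG A[¬send U send]) = {q0, q3}, so the formula does not hold at q5.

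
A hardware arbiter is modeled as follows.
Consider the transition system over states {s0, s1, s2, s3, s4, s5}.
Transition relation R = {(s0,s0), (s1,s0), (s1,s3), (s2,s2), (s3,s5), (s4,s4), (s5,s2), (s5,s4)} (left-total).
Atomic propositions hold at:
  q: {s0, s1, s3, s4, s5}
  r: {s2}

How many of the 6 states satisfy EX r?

2

Sat(EX r) = {s : some successor in {s2}} = {s2, s5}
|Sat(EX r)| = |{s2, s5}| = 2.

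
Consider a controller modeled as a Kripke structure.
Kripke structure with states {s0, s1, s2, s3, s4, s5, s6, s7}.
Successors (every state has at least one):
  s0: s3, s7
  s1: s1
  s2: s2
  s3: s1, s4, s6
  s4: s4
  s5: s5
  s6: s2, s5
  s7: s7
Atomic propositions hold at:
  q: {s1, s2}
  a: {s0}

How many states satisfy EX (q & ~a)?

Sat(~a) = {s1, s2, s3, s4, s5, s6, s7}
Sat(q & ~a) = {s1, s2}
Sat(EX (q & ~a)) = {s : some successor in {s1, s2}} = {s1, s2, s3, s6}
|Sat(EX (q & ~a))| = |{s1, s2, s3, s6}| = 4.

4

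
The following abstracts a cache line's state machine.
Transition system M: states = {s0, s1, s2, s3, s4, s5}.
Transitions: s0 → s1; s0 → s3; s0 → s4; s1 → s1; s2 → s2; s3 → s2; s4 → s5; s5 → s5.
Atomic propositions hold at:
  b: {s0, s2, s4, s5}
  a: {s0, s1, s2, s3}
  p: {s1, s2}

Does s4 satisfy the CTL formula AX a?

No

Sat(AX a) = {s : every successor in {s0, s1, s2, s3}} = {s1, s2, s3}
s4 ∉ Sat(AX a) = {s1, s2, s3}, so the formula does not hold at s4.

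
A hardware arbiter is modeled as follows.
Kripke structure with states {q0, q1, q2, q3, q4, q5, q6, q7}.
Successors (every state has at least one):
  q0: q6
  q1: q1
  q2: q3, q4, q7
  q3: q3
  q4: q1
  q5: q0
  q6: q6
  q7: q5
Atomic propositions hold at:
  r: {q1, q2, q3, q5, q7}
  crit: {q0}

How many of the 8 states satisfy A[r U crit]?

3

A[r U crit]: least fixpoint, start Z0 = Sat(crit) = {q0}, add states in Sat(r) with every successor in Z. Z1 = {q0, q5}; Z2 = {q0, q5, q7}; fixed.
Sat(A[r U crit]) = {q0, q5, q7}
|Sat(A[r U crit])| = |{q0, q5, q7}| = 3.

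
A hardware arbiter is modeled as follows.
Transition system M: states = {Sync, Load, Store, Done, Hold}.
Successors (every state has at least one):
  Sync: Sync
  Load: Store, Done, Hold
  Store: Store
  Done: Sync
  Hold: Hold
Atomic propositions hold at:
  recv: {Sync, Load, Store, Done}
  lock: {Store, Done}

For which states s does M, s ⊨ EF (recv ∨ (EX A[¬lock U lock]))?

Sat(¬lock) = {Sync, Load, Hold}
A[¬lock U lock]: least fixpoint, start Z0 = Sat(lock) = {Store, Done}, add states in Sat(¬lock) with every successor in Z. Already a fixed point.
Sat(A[¬lock U lock]) = {Store, Done}
Sat(EX A[¬lock U lock]) = {s : some successor in {Store, Done}} = {Load, Store}
Sat(recv ∨ (EX A[¬lock U lock])) = {Sync, Load, Store, Done}
EF (recv ∨ (EX A[¬lock U lock])): least fixpoint, start Z0 = {Sync, Load, Store, Done}, add states with some successor in Z. Already a fixed point.
Sat(EF (recv ∨ (EX A[¬lock U lock]))) = {Sync, Load, Store, Done}

{Sync, Load, Store, Done}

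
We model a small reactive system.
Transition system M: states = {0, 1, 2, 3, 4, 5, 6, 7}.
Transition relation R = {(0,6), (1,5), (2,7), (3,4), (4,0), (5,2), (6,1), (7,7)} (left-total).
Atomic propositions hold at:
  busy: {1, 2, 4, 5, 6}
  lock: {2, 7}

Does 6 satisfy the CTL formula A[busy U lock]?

Yes

A[busy U lock]: least fixpoint, start Z0 = Sat(lock) = {2, 7}, add states in Sat(busy) with every successor in Z. Z1 = {2, 5, 7}; Z2 = {1, 2, 5, 7}; Z3 = {1, 2, 5, 6, 7}; fixed.
Sat(A[busy U lock]) = {1, 2, 5, 6, 7}
6 ∈ Sat(A[busy U lock]) = {1, 2, 5, 6, 7}, so the formula holds at 6.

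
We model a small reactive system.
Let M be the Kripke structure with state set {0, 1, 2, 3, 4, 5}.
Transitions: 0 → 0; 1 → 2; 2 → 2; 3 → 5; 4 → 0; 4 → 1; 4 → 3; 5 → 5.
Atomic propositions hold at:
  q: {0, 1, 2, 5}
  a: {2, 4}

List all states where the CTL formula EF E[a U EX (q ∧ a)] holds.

Sat(q ∧ a) = {2}
Sat(EX (q ∧ a)) = {s : some successor in {2}} = {1, 2}
E[a U EX (q ∧ a)]: least fixpoint, start Z0 = Sat(EX (q ∧ a)) = {1, 2}, add states in Sat(a) with some successor in Z. Z1 = {1, 2, 4}; fixed.
Sat(E[a U EX (q ∧ a)]) = {1, 2, 4}
EF E[a U EX (q ∧ a)]: least fixpoint, start Z0 = {1, 2, 4}, add states with some successor in Z. Already a fixed point.
Sat(EF E[a U EX (q ∧ a)]) = {1, 2, 4}

{1, 2, 4}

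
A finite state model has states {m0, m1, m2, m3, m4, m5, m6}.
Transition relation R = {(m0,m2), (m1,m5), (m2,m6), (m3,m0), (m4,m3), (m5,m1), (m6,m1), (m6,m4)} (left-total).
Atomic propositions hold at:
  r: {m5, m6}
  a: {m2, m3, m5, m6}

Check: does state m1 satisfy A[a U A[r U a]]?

A[r U a]: least fixpoint, start Z0 = Sat(a) = {m2, m3, m5, m6}, add states in Sat(r) with every successor in Z. Already a fixed point.
Sat(A[r U a]) = {m2, m3, m5, m6}
A[a U A[r U a]]: least fixpoint, start Z0 = Sat(A[r U a]) = {m2, m3, m5, m6}, add states in Sat(a) with every successor in Z. Already a fixed point.
Sat(A[a U A[r U a]]) = {m2, m3, m5, m6}
m1 ∉ Sat(A[a U A[r U a]]) = {m2, m3, m5, m6}, so the formula does not hold at m1.

No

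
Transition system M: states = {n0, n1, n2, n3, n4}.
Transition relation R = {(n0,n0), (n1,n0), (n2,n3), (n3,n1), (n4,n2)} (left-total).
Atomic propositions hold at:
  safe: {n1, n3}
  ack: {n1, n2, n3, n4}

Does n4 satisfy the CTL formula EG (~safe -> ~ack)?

Sat(~safe) = {n0, n2, n4}
Sat(~ack) = {n0}
Sat(~safe -> ~ack) = {n0, n1, n3}
EG (~safe -> ~ack): greatest fixpoint, start Z0 = {n0, n1, n3}, keep only states in Sat with some successor in Z. Already a fixed point.
Sat(EG (~safe -> ~ack)) = {n0, n1, n3}
n4 ∉ Sat(EG (~safe -> ~ack)) = {n0, n1, n3}, so the formula does not hold at n4.

No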